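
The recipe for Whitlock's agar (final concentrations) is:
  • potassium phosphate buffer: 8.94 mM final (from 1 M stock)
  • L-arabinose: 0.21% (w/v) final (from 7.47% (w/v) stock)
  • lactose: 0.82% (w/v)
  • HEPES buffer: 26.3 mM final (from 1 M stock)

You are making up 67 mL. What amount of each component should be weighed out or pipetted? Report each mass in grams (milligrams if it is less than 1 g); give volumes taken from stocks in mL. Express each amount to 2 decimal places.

Scale factor relative to 1 L: 0.067.
potassium phosphate buffer: dilute stock: 8.94 mM × 67 mL ÷ 1000 mM = 0.60 mL
L-arabinose: dilute stock: 0.21% ÷ 7.47% × 67 mL = 1.88 mL
lactose: 0.82 g per 100 mL × 67 mL ÷ 100 = 0.5494 g = 549.40 mg
HEPES buffer: dilute stock: 26.3 mM × 67 mL ÷ 1000 mM = 1.76 mL

potassium phosphate buffer 0.60 mL; L-arabinose 1.88 mL; lactose 549.40 mg; HEPES buffer 1.76 mL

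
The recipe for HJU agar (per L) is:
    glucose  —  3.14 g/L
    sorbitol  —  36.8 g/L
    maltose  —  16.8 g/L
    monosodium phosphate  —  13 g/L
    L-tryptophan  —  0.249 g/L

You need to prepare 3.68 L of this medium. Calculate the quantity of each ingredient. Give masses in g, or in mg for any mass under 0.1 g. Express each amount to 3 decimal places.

glucose 11.555 g; sorbitol 135.424 g; maltose 61.824 g; monosodium phosphate 47.840 g; L-tryptophan 0.916 g

Scale factor relative to 1 L: 3.68.
glucose: 3.14 g/L × 3.68 L = 11.555 g
sorbitol: 36.8 g/L × 3.68 L = 135.424 g
maltose: 16.8 g/L × 3.68 L = 61.824 g
monosodium phosphate: 13 g/L × 3.68 L = 47.840 g
L-tryptophan: 0.249 g/L × 3.68 L = 0.916 g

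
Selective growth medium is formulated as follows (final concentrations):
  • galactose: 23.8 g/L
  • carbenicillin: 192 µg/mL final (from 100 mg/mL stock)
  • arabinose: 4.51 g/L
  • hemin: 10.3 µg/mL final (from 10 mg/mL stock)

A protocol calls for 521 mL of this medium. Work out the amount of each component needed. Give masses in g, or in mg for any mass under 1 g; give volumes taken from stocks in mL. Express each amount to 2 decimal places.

Target volume = 521 mL = 0.521 L.
galactose: 23.8 g/L × 0.521 L = 12.40 g
carbenicillin: dilute stock: 192 µg/mL × 521 mL ÷ 100000 µg/mL = 1.00 mL
arabinose: 4.51 g/L × 0.521 L = 2.35 g
hemin: V = C2·V2/C1 = 10.3 µg/mL × 521 mL ÷ 10000 µg/mL = 0.54 mL

galactose 12.40 g; carbenicillin 1.00 mL; arabinose 2.35 g; hemin 0.54 mL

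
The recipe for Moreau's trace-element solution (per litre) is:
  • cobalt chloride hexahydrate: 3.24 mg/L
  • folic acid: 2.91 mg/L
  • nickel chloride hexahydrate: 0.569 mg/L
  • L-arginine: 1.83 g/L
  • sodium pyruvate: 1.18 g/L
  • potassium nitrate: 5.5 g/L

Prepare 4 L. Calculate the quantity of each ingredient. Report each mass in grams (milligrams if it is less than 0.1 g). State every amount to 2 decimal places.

cobalt chloride hexahydrate 12.96 mg; folic acid 11.64 mg; nickel chloride hexahydrate 2.28 mg; L-arginine 7.32 g; sodium pyruvate 4.72 g; potassium nitrate 22.00 g

Working volume: 4 L.
cobalt chloride hexahydrate: 3.24 mg/L × 4 L = 12.96 mg
folic acid: 2.91 mg/L × 4 L = 11.64 mg
nickel chloride hexahydrate: 0.569 mg/L × 4 L = 2.28 mg
L-arginine: 1.83 g/L × 4 L = 7.32 g
sodium pyruvate: 1.18 g/L × 4 L = 4.72 g
potassium nitrate: 5.5 g/L × 4 L = 22.00 g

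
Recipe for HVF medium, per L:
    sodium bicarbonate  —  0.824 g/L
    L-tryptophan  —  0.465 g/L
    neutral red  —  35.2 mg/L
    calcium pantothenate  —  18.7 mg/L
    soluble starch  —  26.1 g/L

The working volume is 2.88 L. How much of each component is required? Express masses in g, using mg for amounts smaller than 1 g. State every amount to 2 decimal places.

Working volume: 2.88 L.
sodium bicarbonate: 0.824 g/L × 2.88 L = 2.37 g
L-tryptophan: 0.465 g/L × 2.88 L = 1.34 g
neutral red: 35.2 mg/L × 2.88 L = 101.38 mg
calcium pantothenate: 18.7 mg/L × 2.88 L = 53.86 mg
soluble starch: 26.1 g/L × 2.88 L = 75.17 g

sodium bicarbonate 2.37 g; L-tryptophan 1.34 g; neutral red 101.38 mg; calcium pantothenate 53.86 mg; soluble starch 75.17 g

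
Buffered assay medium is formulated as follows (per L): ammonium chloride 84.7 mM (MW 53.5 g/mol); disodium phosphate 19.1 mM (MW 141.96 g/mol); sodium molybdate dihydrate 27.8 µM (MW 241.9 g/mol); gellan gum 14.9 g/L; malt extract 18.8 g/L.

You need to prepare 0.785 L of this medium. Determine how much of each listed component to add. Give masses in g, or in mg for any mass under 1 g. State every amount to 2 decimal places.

ammonium chloride 3.56 g; disodium phosphate 2.13 g; sodium molybdate dihydrate 5.28 mg; gellan gum 11.70 g; malt extract 14.76 g

Scale factor relative to 1 L: 0.785.
ammonium chloride: 84.7 mmol/L × 53.5 g/mol × 0.785 L ÷ 1000 = 3.56 g
disodium phosphate: 19.1 mmol/L × 141.96 g/mol × 0.785 L ÷ 1000 = 2.13 g
sodium molybdate dihydrate: 27.8 µmol/L × 241.9 g/mol × 0.785 L ÷ 1000 = 5.28 mg
gellan gum: 14.9 g/L × 0.785 L = 11.70 g
malt extract: 18.8 g/L × 0.785 L = 14.76 g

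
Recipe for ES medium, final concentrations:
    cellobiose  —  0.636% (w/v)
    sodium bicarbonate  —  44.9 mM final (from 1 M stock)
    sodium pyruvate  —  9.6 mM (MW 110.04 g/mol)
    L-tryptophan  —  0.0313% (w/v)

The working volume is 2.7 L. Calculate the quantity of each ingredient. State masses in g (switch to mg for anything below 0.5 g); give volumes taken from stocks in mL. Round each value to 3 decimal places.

Working volume: 2.7 L.
cellobiose: 0.636 g per 100 mL × 2700 mL ÷ 100 = 17.172 g
sodium bicarbonate: C1V1 = C2V2 → 44.9 mM × 2700 mL ÷ 1000 mM = 121.230 mL
sodium pyruvate: 9.6 mmol/L × 110.04 g/mol × 2.7 L ÷ 1000 = 2.852 g
L-tryptophan: 0.0313% w/v = 0.313 g/L → 0.313 × 2.7 L = 0.845 g

cellobiose 17.172 g; sodium bicarbonate 121.230 mL; sodium pyruvate 2.852 g; L-tryptophan 0.845 g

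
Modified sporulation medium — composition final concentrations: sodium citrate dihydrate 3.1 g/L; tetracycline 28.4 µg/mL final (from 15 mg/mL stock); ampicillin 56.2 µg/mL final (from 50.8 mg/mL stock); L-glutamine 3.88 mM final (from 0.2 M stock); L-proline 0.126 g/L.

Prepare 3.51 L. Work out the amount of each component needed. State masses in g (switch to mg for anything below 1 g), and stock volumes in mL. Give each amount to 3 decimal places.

Scale factor relative to 1 L: 3.51.
sodium citrate dihydrate: 3.1 g/L × 3.51 L = 10.881 g
tetracycline: dilute stock: 28.4 µg/mL × 3510 mL ÷ 15000 µg/mL = 6.646 mL
ampicillin: C1V1 = C2V2 → 56.2 µg/mL × 3510 mL ÷ 50800 µg/mL = 3.883 mL
L-glutamine: dilute stock: 3.88 mM × 3510 mL ÷ 200 mM = 68.094 mL
L-proline: 0.126 g/L × 3.51 L = 0.44226 g = 442.260 mg

sodium citrate dihydrate 10.881 g; tetracycline 6.646 mL; ampicillin 3.883 mL; L-glutamine 68.094 mL; L-proline 442.260 mg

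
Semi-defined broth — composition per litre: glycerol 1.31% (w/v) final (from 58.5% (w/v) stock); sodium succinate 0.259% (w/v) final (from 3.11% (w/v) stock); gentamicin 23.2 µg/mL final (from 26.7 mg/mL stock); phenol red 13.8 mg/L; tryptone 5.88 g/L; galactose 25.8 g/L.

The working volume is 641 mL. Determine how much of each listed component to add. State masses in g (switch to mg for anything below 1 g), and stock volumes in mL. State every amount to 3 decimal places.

Working volume: 641 mL = 0.641 L.
glycerol: dilute stock: 1.31% ÷ 58.5% × 641 mL = 14.354 mL
sodium succinate: dilute stock: 0.259% ÷ 3.11% × 641 mL = 53.382 mL
gentamicin: V = C2·V2/C1 = 23.2 µg/mL × 641 mL ÷ 26700 µg/mL = 0.557 mL
phenol red: 13.8 mg/L × 0.641 L = 8.846 mg
tryptone: 5.88 g/L × 0.641 L = 3.769 g
galactose: 25.8 g/L × 0.641 L = 16.538 g

glycerol 14.354 mL; sodium succinate 53.382 mL; gentamicin 0.557 mL; phenol red 8.846 mg; tryptone 3.769 g; galactose 16.538 g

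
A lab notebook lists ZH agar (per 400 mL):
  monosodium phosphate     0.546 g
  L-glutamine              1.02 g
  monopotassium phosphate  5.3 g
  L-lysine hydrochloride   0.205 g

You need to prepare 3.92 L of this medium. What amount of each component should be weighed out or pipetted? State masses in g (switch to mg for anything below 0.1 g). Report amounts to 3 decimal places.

Ratio of target to recipe volume: 3920 / 400 = 9.8.
monosodium phosphate: 0.546 g × (3920 mL / 400 mL) = 5.351 g
L-glutamine: 1.02 g × (3920 mL / 400 mL) = 9.996 g
monopotassium phosphate: 5.3 g × (3920 mL / 400 mL) = 51.940 g
L-lysine hydrochloride: 0.205 g × (3920 mL / 400 mL) = 2.009 g

monosodium phosphate 5.351 g; L-glutamine 9.996 g; monopotassium phosphate 51.940 g; L-lysine hydrochloride 2.009 g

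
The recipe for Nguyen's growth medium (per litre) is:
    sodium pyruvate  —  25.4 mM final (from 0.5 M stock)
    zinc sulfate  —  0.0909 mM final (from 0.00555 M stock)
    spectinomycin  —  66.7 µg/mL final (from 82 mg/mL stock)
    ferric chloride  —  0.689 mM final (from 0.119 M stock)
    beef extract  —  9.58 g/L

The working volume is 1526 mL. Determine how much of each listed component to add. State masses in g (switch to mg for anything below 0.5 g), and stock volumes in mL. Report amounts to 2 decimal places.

Target volume = 1526 mL = 1.526 L.
sodium pyruvate: V = C2·V2/C1 = 25.4 mM × 1526 mL ÷ 500 mM = 77.52 mL
zinc sulfate: C1V1 = C2V2 → 0.0909 mM × 1526 mL ÷ 5.55 mM = 24.99 mL
spectinomycin: V = C2·V2/C1 = 66.7 µg/mL × 1526 mL ÷ 82000 µg/mL = 1.24 mL
ferric chloride: C1V1 = C2V2 → 0.689 mM × 1526 mL ÷ 119 mM = 8.84 mL
beef extract: 9.58 g/L × 1.526 L = 14.62 g

sodium pyruvate 77.52 mL; zinc sulfate 24.99 mL; spectinomycin 1.24 mL; ferric chloride 8.84 mL; beef extract 14.62 g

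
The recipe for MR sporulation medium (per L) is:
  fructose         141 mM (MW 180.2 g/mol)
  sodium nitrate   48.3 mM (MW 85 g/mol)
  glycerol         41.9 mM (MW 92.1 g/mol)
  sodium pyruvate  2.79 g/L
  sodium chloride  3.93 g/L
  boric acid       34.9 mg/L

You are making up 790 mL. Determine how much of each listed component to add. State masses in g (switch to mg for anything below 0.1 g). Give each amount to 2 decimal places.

fructose 20.07 g; sodium nitrate 3.24 g; glycerol 3.05 g; sodium pyruvate 2.20 g; sodium chloride 3.10 g; boric acid 27.57 mg

Target volume = 790 mL = 0.79 L.
fructose: 141 mmol/L × 180.2 g/mol × 0.79 L ÷ 1000 = 20.07 g
sodium nitrate: 48.3 mmol/L × 85 g/mol × 0.79 L ÷ 1000 = 3.24 g
glycerol: 41.9 mmol/L × 92.1 g/mol × 0.79 L ÷ 1000 = 3.05 g
sodium pyruvate: 2.79 g/L × 0.79 L = 2.20 g
sodium chloride: 3.93 g/L × 0.79 L = 3.10 g
boric acid: 34.9 mg/L × 0.79 L = 27.57 mg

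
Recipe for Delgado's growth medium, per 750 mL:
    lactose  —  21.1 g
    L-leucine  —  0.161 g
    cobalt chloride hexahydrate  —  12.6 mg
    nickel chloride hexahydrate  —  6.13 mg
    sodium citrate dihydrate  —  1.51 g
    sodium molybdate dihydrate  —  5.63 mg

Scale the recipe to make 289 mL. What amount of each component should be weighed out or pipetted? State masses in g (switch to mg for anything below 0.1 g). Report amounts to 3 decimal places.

lactose 8.131 g; L-leucine 62.039 mg; cobalt chloride hexahydrate 4.855 mg; nickel chloride hexahydrate 2.362 mg; sodium citrate dihydrate 0.582 g; sodium molybdate dihydrate 2.169 mg

Scale factor = 289 mL / 750 mL = 0.385333.
lactose: 21.1 g × (289 mL / 750 mL) = 8.131 g
L-leucine: 0.161 g × (289 mL / 750 mL) = 0.0620387 g = 62.039 mg
cobalt chloride hexahydrate: 12.6 mg × (289 mL / 750 mL) = 4.855 mg
nickel chloride hexahydrate: 6.13 mg × (289 mL / 750 mL) = 2.362 mg
sodium citrate dihydrate: 1.51 g × (289 mL / 750 mL) = 0.582 g
sodium molybdate dihydrate: 5.63 mg × (289 mL / 750 mL) = 2.169 mg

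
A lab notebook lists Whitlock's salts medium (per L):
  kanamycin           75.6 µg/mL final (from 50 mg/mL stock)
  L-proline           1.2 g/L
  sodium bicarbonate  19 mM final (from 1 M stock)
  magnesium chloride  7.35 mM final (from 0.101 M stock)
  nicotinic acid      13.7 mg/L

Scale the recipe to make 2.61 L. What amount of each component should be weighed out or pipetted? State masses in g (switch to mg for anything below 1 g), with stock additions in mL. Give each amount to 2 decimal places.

kanamycin 3.95 mL; L-proline 3.13 g; sodium bicarbonate 49.59 mL; magnesium chloride 189.94 mL; nicotinic acid 35.76 mg

Working volume: 2.61 L.
kanamycin: C1V1 = C2V2 → 75.6 µg/mL × 2610 mL ÷ 50000 µg/mL = 3.95 mL
L-proline: 1.2 g/L × 2.61 L = 3.13 g
sodium bicarbonate: V = C2·V2/C1 = 19 mM × 2610 mL ÷ 1000 mM = 49.59 mL
magnesium chloride: dilute stock: 7.35 mM × 2610 mL ÷ 101 mM = 189.94 mL
nicotinic acid: 13.7 mg/L × 2.61 L = 35.76 mg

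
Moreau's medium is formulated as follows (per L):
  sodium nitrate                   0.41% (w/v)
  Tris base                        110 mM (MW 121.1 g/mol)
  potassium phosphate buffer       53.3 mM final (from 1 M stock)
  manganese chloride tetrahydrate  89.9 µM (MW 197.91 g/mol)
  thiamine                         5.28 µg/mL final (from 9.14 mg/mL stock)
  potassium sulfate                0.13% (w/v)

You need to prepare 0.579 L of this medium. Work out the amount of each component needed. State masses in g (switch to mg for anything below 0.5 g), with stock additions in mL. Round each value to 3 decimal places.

Scale factor relative to 1 L: 0.579.
sodium nitrate: 0.41 g per 100 mL × 579 mL ÷ 100 = 2.374 g
Tris base: 110 mmol/L × 121.1 g/mol × 0.579 L ÷ 1000 = 7.713 g
potassium phosphate buffer: C1V1 = C2V2 → 53.3 mM × 579 mL ÷ 1000 mM = 30.861 mL
manganese chloride tetrahydrate: 89.9 µmol/L × 197.91 g/mol × 0.579 L ÷ 1000 = 10.302 mg
thiamine: V = C2·V2/C1 = 5.28 µg/mL × 579 mL ÷ 9140 µg/mL = 0.334 mL
potassium sulfate: 0.13 g per 100 mL × 579 mL ÷ 100 = 0.753 g

sodium nitrate 2.374 g; Tris base 7.713 g; potassium phosphate buffer 30.861 mL; manganese chloride tetrahydrate 10.302 mg; thiamine 0.334 mL; potassium sulfate 0.753 g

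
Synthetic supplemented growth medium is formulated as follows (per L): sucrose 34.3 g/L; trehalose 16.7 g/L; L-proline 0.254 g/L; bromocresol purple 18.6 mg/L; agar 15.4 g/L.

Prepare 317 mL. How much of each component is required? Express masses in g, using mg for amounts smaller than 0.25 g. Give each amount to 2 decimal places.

Target volume = 317 mL = 0.317 L.
sucrose: 34.3 g/L × 0.317 L = 10.87 g
trehalose: 16.7 g/L × 0.317 L = 5.29 g
L-proline: 0.254 g/L × 0.317 L = 0.080518 g = 80.52 mg
bromocresol purple: 18.6 mg/L × 0.317 L = 5.90 mg
agar: 15.4 g/L × 0.317 L = 4.88 g

sucrose 10.87 g; trehalose 5.29 g; L-proline 80.52 mg; bromocresol purple 5.90 mg; agar 4.88 g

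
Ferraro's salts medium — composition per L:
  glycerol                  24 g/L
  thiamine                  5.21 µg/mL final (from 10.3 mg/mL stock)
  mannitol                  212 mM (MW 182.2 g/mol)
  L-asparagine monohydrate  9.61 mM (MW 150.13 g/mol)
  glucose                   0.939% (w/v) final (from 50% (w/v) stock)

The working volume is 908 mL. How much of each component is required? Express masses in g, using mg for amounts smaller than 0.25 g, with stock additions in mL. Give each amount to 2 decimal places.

Working volume: 908 mL = 0.908 L.
glycerol: 24 g/L × 0.908 L = 21.79 g
thiamine: C1V1 = C2V2 → 5.21 µg/mL × 908 mL ÷ 10300 µg/mL = 0.46 mL
mannitol: 212 mmol/L × 182.2 g/mol × 0.908 L ÷ 1000 = 35.07 g
L-asparagine monohydrate: 9.61 mmol/L × 150.13 g/mol × 0.908 L ÷ 1000 = 1.31 g
glucose: V = C2·V2/C1 = 0.939% ÷ 50% × 908 mL = 17.05 mL

glycerol 21.79 g; thiamine 0.46 mL; mannitol 35.07 g; L-asparagine monohydrate 1.31 g; glucose 17.05 mL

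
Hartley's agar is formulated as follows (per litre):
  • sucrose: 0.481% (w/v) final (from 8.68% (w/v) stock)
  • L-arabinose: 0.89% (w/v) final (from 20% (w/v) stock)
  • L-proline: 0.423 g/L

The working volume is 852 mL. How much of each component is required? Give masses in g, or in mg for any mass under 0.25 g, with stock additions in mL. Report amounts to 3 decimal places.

sucrose 47.213 mL; L-arabinose 37.914 mL; L-proline 0.360 g

Scale factor relative to 1 L: 0.852.
sucrose: C1V1 = C2V2 → 0.481% ÷ 8.68% × 852 mL = 47.213 mL
L-arabinose: C1V1 = C2V2 → 0.89% ÷ 20% × 852 mL = 37.914 mL
L-proline: 0.423 g/L × 0.852 L = 0.360 g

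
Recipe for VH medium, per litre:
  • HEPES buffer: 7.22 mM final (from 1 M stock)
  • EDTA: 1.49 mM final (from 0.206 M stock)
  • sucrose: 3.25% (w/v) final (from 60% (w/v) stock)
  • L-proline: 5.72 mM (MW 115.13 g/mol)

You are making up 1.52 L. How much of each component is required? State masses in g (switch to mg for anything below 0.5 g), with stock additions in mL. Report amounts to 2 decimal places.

HEPES buffer 10.97 mL; EDTA 10.99 mL; sucrose 82.33 mL; L-proline 1.00 g

Scale factor relative to 1 L: 1.52.
HEPES buffer: C1V1 = C2V2 → 7.22 mM × 1520 mL ÷ 1000 mM = 10.97 mL
EDTA: V = C2·V2/C1 = 1.49 mM × 1520 mL ÷ 206 mM = 10.99 mL
sucrose: dilute stock: 3.25% ÷ 60% × 1520 mL = 82.33 mL
L-proline: 5.72 mmol/L × 115.13 g/mol × 1.52 L ÷ 1000 = 1.00 g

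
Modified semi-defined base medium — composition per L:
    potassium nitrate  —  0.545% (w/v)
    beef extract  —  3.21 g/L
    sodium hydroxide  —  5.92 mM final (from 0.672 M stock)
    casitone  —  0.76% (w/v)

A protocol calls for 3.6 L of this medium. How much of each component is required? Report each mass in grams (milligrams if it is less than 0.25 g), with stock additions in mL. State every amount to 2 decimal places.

Scale factor relative to 1 L: 3.6.
potassium nitrate: 0.545 g per 100 mL × 3600 mL ÷ 100 = 19.62 g
beef extract: 3.21 g/L × 3.6 L = 11.56 g
sodium hydroxide: dilute stock: 5.92 mM × 3600 mL ÷ 672 mM = 31.71 mL
casitone: 0.76 g per 100 mL × 3600 mL ÷ 100 = 27.36 g

potassium nitrate 19.62 g; beef extract 11.56 g; sodium hydroxide 31.71 mL; casitone 27.36 g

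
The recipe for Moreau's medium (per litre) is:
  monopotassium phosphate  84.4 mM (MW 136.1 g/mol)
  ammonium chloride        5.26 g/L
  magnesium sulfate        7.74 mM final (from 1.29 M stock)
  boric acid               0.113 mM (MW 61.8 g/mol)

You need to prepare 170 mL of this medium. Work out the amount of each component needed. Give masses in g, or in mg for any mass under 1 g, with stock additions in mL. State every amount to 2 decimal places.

Working volume: 170 mL = 0.17 L.
monopotassium phosphate: 84.4 mmol/L × 136.1 g/mol × 0.17 L ÷ 1000 = 1.95 g
ammonium chloride: 5.26 g/L × 0.17 L = 0.8942 g = 894.20 mg
magnesium sulfate: C1V1 = C2V2 → 7.74 mM × 170 mL ÷ 1290 mM = 1.02 mL
boric acid: 0.113 mmol/L × 61.8 mg/mmol × 0.17 L = 1.19 mg

monopotassium phosphate 1.95 g; ammonium chloride 894.20 mg; magnesium sulfate 1.02 mL; boric acid 1.19 mg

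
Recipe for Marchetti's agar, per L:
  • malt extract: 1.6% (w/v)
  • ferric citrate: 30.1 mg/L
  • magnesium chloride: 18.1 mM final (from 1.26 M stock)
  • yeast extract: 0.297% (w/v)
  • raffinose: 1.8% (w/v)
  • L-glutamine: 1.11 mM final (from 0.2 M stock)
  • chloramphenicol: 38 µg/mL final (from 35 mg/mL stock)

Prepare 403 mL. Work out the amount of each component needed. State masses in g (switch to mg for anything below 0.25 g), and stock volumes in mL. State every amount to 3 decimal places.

Scale factor relative to 1 L: 0.403.
malt extract: 1.6% w/v = 16 g/L → 16 × 0.403 L = 6.448 g
ferric citrate: 30.1 mg/L × 0.403 L = 12.130 mg
magnesium chloride: dilute stock: 18.1 mM × 403 mL ÷ 1260 mM = 5.789 mL
yeast extract: 0.297% w/v = 2.97 g/L → 2.97 × 0.403 L = 1.197 g
raffinose: 1.8% w/v = 18 g/L → 18 × 0.403 L = 7.254 g
L-glutamine: V = C2·V2/C1 = 1.11 mM × 403 mL ÷ 200 mM = 2.237 mL
chloramphenicol: C1V1 = C2V2 → 38 µg/mL × 403 mL ÷ 35000 µg/mL = 0.438 mL

malt extract 6.448 g; ferric citrate 12.130 mg; magnesium chloride 5.789 mL; yeast extract 1.197 g; raffinose 7.254 g; L-glutamine 2.237 mL; chloramphenicol 0.438 mL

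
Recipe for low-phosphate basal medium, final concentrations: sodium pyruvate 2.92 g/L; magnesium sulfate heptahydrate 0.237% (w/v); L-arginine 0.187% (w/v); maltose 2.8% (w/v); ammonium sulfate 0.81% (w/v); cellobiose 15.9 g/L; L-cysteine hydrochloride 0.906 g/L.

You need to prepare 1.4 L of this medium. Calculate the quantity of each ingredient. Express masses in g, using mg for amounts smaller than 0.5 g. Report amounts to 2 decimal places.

sodium pyruvate 4.09 g; magnesium sulfate heptahydrate 3.32 g; L-arginine 2.62 g; maltose 39.20 g; ammonium sulfate 11.34 g; cellobiose 22.26 g; L-cysteine hydrochloride 1.27 g

Scale factor relative to 1 L: 1.4.
sodium pyruvate: 2.92 g/L × 1.4 L = 4.09 g
magnesium sulfate heptahydrate: 0.237 g per 100 mL × 1400 mL ÷ 100 = 3.32 g
L-arginine: 0.187 g per 100 mL × 1400 mL ÷ 100 = 2.62 g
maltose: 2.8% w/v = 28 g/L → 28 × 1.4 L = 39.20 g
ammonium sulfate: 0.81% w/v = 8.1 g/L → 8.1 × 1.4 L = 11.34 g
cellobiose: 15.9 g/L × 1.4 L = 22.26 g
L-cysteine hydrochloride: 0.906 g/L × 1.4 L = 1.27 g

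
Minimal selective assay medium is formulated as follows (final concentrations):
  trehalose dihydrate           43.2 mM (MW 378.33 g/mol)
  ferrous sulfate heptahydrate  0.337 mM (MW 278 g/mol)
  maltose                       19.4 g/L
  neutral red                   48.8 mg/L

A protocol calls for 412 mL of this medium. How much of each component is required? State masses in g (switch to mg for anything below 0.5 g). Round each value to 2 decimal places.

trehalose dihydrate 6.73 g; ferrous sulfate heptahydrate 38.60 mg; maltose 7.99 g; neutral red 20.11 mg

Scale factor relative to 1 L: 0.412.
trehalose dihydrate: 43.2 mmol/L × 378.33 g/mol × 0.412 L ÷ 1000 = 6.73 g
ferrous sulfate heptahydrate: 0.337 mmol/L × 278 mg/mmol × 0.412 L = 38.60 mg
maltose: 19.4 g/L × 0.412 L = 7.99 g
neutral red: 48.8 mg/L × 0.412 L = 20.11 mg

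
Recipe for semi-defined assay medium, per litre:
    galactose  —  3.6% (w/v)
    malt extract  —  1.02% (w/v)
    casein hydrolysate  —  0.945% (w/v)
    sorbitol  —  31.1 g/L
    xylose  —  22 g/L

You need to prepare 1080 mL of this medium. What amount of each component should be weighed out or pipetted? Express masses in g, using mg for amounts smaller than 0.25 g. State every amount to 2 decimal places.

Scale factor relative to 1 L: 1.08.
galactose: 3.6 g per 100 mL × 1080 mL ÷ 100 = 38.88 g
malt extract: 1.02 g per 100 mL × 1080 mL ÷ 100 = 11.02 g
casein hydrolysate: 0.945% w/v = 9.45 g/L → 9.45 × 1.08 L = 10.21 g
sorbitol: 31.1 g/L × 1.08 L = 33.59 g
xylose: 22 g/L × 1.08 L = 23.76 g

galactose 38.88 g; malt extract 11.02 g; casein hydrolysate 10.21 g; sorbitol 33.59 g; xylose 23.76 g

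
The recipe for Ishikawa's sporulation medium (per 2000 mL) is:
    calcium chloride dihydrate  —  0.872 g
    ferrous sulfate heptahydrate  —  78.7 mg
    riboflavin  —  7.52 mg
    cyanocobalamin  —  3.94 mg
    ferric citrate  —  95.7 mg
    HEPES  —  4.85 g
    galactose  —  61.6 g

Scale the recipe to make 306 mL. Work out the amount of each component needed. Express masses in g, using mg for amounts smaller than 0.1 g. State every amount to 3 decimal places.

calcium chloride dihydrate 0.133 g; ferrous sulfate heptahydrate 12.041 mg; riboflavin 1.151 mg; cyanocobalamin 0.603 mg; ferric citrate 14.642 mg; HEPES 0.742 g; galactose 9.425 g

Scale factor = 306 mL / 2000 mL = 0.153.
calcium chloride dihydrate: 0.872 g × (306 mL / 2000 mL) = 0.133 g
ferrous sulfate heptahydrate: 78.7 mg × (306 mL / 2000 mL) = 12.041 mg
riboflavin: 7.52 mg × (306 mL / 2000 mL) = 1.151 mg
cyanocobalamin: 3.94 mg × (306 mL / 2000 mL) = 0.603 mg
ferric citrate: 95.7 mg × (306 mL / 2000 mL) = 14.642 mg
HEPES: 4.85 g × (306 mL / 2000 mL) = 0.742 g
galactose: 61.6 g × (306 mL / 2000 mL) = 9.425 g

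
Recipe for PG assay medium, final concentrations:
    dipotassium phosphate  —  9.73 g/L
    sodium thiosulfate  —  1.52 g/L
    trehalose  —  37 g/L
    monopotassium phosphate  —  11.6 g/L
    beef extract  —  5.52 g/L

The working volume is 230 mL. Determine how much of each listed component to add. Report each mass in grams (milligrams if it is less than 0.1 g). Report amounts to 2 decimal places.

Target volume = 230 mL = 0.23 L.
dipotassium phosphate: 9.73 g/L × 0.23 L = 2.24 g
sodium thiosulfate: 1.52 g/L × 0.23 L = 0.35 g
trehalose: 37 g/L × 0.23 L = 8.51 g
monopotassium phosphate: 11.6 g/L × 0.23 L = 2.67 g
beef extract: 5.52 g/L × 0.23 L = 1.27 g

dipotassium phosphate 2.24 g; sodium thiosulfate 0.35 g; trehalose 8.51 g; monopotassium phosphate 2.67 g; beef extract 1.27 g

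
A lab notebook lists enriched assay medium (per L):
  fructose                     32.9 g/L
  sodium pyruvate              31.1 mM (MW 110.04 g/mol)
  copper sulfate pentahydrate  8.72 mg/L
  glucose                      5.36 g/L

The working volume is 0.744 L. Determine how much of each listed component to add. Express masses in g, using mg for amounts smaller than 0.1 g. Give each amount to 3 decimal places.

fructose 24.478 g; sodium pyruvate 2.546 g; copper sulfate pentahydrate 6.488 mg; glucose 3.988 g

Scale factor relative to 1 L: 0.744.
fructose: 32.9 g/L × 0.744 L = 24.478 g
sodium pyruvate: 31.1 mmol/L × 110.04 g/mol × 0.744 L ÷ 1000 = 2.546 g
copper sulfate pentahydrate: 8.72 mg/L × 0.744 L = 6.488 mg
glucose: 5.36 g/L × 0.744 L = 3.988 g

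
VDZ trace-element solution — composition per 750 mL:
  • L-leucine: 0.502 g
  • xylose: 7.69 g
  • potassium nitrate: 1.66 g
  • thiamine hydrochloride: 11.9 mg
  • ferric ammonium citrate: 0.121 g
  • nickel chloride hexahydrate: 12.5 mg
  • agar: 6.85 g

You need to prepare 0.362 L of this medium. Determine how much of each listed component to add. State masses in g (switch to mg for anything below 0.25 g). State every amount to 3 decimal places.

L-leucine 242.299 mg; xylose 3.712 g; potassium nitrate 0.801 g; thiamine hydrochloride 5.744 mg; ferric ammonium citrate 58.403 mg; nickel chloride hexahydrate 6.033 mg; agar 3.306 g

Ratio of target to recipe volume: 362 / 750 = 0.482667.
L-leucine: 0.502 g × (362 mL / 750 mL) = 0.242299 g = 242.299 mg
xylose: 7.69 g × (362 mL / 750 mL) = 3.712 g
potassium nitrate: 1.66 g × (362 mL / 750 mL) = 0.801 g
thiamine hydrochloride: 11.9 mg × (362 mL / 750 mL) = 5.744 mg
ferric ammonium citrate: 0.121 g × (362 mL / 750 mL) = 0.0584027 g = 58.403 mg
nickel chloride hexahydrate: 12.5 mg × (362 mL / 750 mL) = 6.033 mg
agar: 6.85 g × (362 mL / 750 mL) = 3.306 g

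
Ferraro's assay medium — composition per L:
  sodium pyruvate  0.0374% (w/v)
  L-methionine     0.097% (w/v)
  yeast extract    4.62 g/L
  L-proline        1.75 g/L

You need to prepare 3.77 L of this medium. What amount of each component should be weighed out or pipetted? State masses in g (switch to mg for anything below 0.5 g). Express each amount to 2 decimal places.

Working volume: 3.77 L.
sodium pyruvate: 0.0374% w/v = 0.374 g/L → 0.374 × 3.77 L = 1.41 g
L-methionine: 0.097 g per 100 mL × 3770 mL ÷ 100 = 3.66 g
yeast extract: 4.62 g/L × 3.77 L = 17.42 g
L-proline: 1.75 g/L × 3.77 L = 6.60 g

sodium pyruvate 1.41 g; L-methionine 3.66 g; yeast extract 17.42 g; L-proline 6.60 g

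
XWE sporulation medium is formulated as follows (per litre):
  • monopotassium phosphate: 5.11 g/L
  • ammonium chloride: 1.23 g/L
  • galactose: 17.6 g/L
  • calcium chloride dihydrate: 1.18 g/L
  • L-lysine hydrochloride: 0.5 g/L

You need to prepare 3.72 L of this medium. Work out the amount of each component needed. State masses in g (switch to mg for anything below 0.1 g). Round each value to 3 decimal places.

monopotassium phosphate 19.009 g; ammonium chloride 4.576 g; galactose 65.472 g; calcium chloride dihydrate 4.390 g; L-lysine hydrochloride 1.860 g

Scale factor relative to 1 L: 3.72.
monopotassium phosphate: 5.11 g/L × 3.72 L = 19.009 g
ammonium chloride: 1.23 g/L × 3.72 L = 4.576 g
galactose: 17.6 g/L × 3.72 L = 65.472 g
calcium chloride dihydrate: 1.18 g/L × 3.72 L = 4.390 g
L-lysine hydrochloride: 0.5 g/L × 3.72 L = 1.860 g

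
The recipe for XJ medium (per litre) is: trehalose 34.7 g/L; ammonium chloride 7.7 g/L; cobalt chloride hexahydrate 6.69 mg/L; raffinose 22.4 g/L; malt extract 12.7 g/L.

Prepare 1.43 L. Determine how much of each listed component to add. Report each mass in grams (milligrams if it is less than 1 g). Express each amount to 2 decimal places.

trehalose 49.62 g; ammonium chloride 11.01 g; cobalt chloride hexahydrate 9.57 mg; raffinose 32.03 g; malt extract 18.16 g

Working volume: 1.43 L.
trehalose: 34.7 g/L × 1.43 L = 49.62 g
ammonium chloride: 7.7 g/L × 1.43 L = 11.01 g
cobalt chloride hexahydrate: 6.69 mg/L × 1.43 L = 9.57 mg
raffinose: 22.4 g/L × 1.43 L = 32.03 g
malt extract: 12.7 g/L × 1.43 L = 18.16 g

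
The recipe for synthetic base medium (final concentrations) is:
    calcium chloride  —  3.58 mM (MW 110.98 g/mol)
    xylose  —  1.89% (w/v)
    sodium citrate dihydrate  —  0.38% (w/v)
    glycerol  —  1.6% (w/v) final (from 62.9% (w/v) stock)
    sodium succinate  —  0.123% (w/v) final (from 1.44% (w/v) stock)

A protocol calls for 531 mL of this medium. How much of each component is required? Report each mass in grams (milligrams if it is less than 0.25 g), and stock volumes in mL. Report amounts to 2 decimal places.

calcium chloride 210.97 mg; xylose 10.04 g; sodium citrate dihydrate 2.02 g; glycerol 13.51 mL; sodium succinate 45.36 mL

Scale factor relative to 1 L: 0.531.
calcium chloride: 3.58 mmol/L × 110.98 mg/mmol × 0.531 L = 210.97 mg
xylose: 1.89 g per 100 mL × 531 mL ÷ 100 = 10.04 g
sodium citrate dihydrate: 0.38% w/v = 3.8 g/L → 3.8 × 0.531 L = 2.02 g
glycerol: C1V1 = C2V2 → 1.6% ÷ 62.9% × 531 mL = 13.51 mL
sodium succinate: V = C2·V2/C1 = 0.123% ÷ 1.44% × 531 mL = 45.36 mL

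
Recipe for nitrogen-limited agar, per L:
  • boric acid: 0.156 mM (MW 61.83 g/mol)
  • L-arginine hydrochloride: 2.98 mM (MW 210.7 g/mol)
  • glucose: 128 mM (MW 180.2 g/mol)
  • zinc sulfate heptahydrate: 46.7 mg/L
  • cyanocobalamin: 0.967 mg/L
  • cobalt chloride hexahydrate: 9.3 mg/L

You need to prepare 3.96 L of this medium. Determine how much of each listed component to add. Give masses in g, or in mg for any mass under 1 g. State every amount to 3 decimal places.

Working volume: 3.96 L.
boric acid: 0.156 mmol/L × 61.83 mg/mmol × 3.96 L = 38.196 mg
L-arginine hydrochloride: 2.98 mmol/L × 210.7 g/mol × 3.96 L ÷ 1000 = 2.486 g
glucose: 128 mmol/L × 180.2 g/mol × 3.96 L ÷ 1000 = 91.340 g
zinc sulfate heptahydrate: 46.7 mg/L × 3.96 L = 184.932 mg
cyanocobalamin: 0.967 mg/L × 3.96 L = 3.829 mg
cobalt chloride hexahydrate: 9.3 mg/L × 3.96 L = 36.828 mg

boric acid 38.196 mg; L-arginine hydrochloride 2.486 g; glucose 91.340 g; zinc sulfate heptahydrate 184.932 mg; cyanocobalamin 3.829 mg; cobalt chloride hexahydrate 36.828 mg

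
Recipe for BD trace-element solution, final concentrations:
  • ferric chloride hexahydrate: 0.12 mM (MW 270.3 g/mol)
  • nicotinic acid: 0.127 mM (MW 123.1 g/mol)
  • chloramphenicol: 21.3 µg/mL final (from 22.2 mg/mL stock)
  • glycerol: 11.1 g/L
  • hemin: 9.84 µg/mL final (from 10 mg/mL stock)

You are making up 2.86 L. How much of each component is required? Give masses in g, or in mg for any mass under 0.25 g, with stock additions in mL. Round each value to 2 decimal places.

ferric chloride hexahydrate 92.77 mg; nicotinic acid 44.71 mg; chloramphenicol 2.74 mL; glycerol 31.75 g; hemin 2.81 mL

Working volume: 2.86 L.
ferric chloride hexahydrate: 0.12 mmol/L × 270.3 mg/mmol × 2.86 L = 92.77 mg
nicotinic acid: 0.127 mmol/L × 123.1 mg/mmol × 2.86 L = 44.71 mg
chloramphenicol: V = C2·V2/C1 = 21.3 µg/mL × 2860 mL ÷ 22200 µg/mL = 2.74 mL
glycerol: 11.1 g/L × 2.86 L = 31.75 g
hemin: dilute stock: 9.84 µg/mL × 2860 mL ÷ 10000 µg/mL = 2.81 mL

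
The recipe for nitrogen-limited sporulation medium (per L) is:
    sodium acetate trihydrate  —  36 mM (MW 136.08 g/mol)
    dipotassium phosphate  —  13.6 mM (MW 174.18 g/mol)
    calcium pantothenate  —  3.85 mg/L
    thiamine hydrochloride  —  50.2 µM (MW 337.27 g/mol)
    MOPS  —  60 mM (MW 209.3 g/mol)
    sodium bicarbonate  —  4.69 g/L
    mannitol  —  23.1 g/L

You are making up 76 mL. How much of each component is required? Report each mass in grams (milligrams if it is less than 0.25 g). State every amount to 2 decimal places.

Target volume = 76 mL = 0.076 L.
sodium acetate trihydrate: 36 mmol/L × 136.08 g/mol × 0.076 L ÷ 1000 = 0.37 g
dipotassium phosphate: 13.6 mmol/L × 174.18 mg/mmol × 0.076 L = 180.03 mg
calcium pantothenate: 3.85 mg/L × 0.076 L = 0.29 mg
thiamine hydrochloride: 50.2 µmol/L × 337.27 g/mol × 0.076 L ÷ 1000 = 1.29 mg
MOPS: 60 mmol/L × 209.3 g/mol × 0.076 L ÷ 1000 = 0.95 g
sodium bicarbonate: 4.69 g/L × 0.076 L = 0.36 g
mannitol: 23.1 g/L × 0.076 L = 1.76 g

sodium acetate trihydrate 0.37 g; dipotassium phosphate 180.03 mg; calcium pantothenate 0.29 mg; thiamine hydrochloride 1.29 mg; MOPS 0.95 g; sodium bicarbonate 0.36 g; mannitol 1.76 g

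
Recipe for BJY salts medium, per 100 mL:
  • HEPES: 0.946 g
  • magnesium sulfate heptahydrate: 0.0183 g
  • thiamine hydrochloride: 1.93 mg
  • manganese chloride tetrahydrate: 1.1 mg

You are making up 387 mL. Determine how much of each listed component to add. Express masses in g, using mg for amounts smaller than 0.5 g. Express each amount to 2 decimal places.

HEPES 3.66 g; magnesium sulfate heptahydrate 70.82 mg; thiamine hydrochloride 7.47 mg; manganese chloride tetrahydrate 4.26 mg

Ratio of target to recipe volume: 387 / 100 = 3.87.
HEPES: 0.946 g × (387 mL / 100 mL) = 3.66 g
magnesium sulfate heptahydrate: 0.0183 g × (387 mL / 100 mL) = 0.070821 g = 70.82 mg
thiamine hydrochloride: 1.93 mg × (387 mL / 100 mL) = 7.47 mg
manganese chloride tetrahydrate: 1.1 mg × (387 mL / 100 mL) = 4.26 mg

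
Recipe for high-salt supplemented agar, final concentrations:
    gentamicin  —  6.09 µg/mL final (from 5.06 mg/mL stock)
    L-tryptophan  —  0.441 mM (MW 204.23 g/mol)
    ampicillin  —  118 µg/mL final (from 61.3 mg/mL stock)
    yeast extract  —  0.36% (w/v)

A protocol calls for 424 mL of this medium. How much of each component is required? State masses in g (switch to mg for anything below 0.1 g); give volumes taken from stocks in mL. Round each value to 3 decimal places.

Scale factor relative to 1 L: 0.424.
gentamicin: dilute stock: 6.09 µg/mL × 424 mL ÷ 5060 µg/mL = 0.510 mL
L-tryptophan: 0.441 mmol/L × 204.23 mg/mmol × 0.424 L = 38.188 mg
ampicillin: C1V1 = C2V2 → 118 µg/mL × 424 mL ÷ 61300 µg/mL = 0.816 mL
yeast extract: 0.36 g per 100 mL × 424 mL ÷ 100 = 1.526 g

gentamicin 0.510 mL; L-tryptophan 38.188 mg; ampicillin 0.816 mL; yeast extract 1.526 g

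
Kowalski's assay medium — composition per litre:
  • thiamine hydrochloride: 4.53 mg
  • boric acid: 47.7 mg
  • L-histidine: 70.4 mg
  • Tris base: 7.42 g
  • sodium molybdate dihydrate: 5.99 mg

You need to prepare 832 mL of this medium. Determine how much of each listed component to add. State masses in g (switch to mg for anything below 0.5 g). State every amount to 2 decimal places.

Ratio of target to recipe volume: 832 / 1000 = 0.832.
thiamine hydrochloride: 4.53 mg × (832 mL / 1000 mL) = 3.77 mg
boric acid: 47.7 mg × (832 mL / 1000 mL) = 39.69 mg
L-histidine: 70.4 mg × (832 mL / 1000 mL) = 58.57 mg
Tris base: 7.42 g × (832 mL / 1000 mL) = 6.17 g
sodium molybdate dihydrate: 5.99 mg × (832 mL / 1000 mL) = 4.98 mg

thiamine hydrochloride 3.77 mg; boric acid 39.69 mg; L-histidine 58.57 mg; Tris base 6.17 g; sodium molybdate dihydrate 4.98 mg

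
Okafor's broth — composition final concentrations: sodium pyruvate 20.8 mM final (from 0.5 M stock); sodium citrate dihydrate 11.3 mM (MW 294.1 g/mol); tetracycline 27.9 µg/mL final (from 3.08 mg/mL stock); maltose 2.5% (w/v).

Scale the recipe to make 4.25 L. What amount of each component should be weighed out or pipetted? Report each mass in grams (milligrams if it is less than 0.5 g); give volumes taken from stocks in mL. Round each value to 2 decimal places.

sodium pyruvate 176.80 mL; sodium citrate dihydrate 14.12 g; tetracycline 38.50 mL; maltose 106.25 g

Working volume: 4.25 L.
sodium pyruvate: C1V1 = C2V2 → 20.8 mM × 4250 mL ÷ 500 mM = 176.80 mL
sodium citrate dihydrate: 11.3 mmol/L × 294.1 g/mol × 4.25 L ÷ 1000 = 14.12 g
tetracycline: C1V1 = C2V2 → 27.9 µg/mL × 4250 mL ÷ 3080 µg/mL = 38.50 mL
maltose: 2.5 g per 100 mL × 4250 mL ÷ 100 = 106.25 g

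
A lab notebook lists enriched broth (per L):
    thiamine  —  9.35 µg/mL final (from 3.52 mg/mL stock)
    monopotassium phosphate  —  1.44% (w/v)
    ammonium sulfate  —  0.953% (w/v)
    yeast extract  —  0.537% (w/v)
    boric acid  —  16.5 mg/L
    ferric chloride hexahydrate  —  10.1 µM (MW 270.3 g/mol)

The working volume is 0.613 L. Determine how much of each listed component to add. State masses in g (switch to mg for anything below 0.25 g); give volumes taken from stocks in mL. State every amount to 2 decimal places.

Scale factor relative to 1 L: 0.613.
thiamine: V = C2·V2/C1 = 9.35 µg/mL × 613 mL ÷ 3520 µg/mL = 1.63 mL
monopotassium phosphate: 1.44 g per 100 mL × 613 mL ÷ 100 = 8.83 g
ammonium sulfate: 0.953 g per 100 mL × 613 mL ÷ 100 = 5.84 g
yeast extract: 0.537% w/v = 5.37 g/L → 5.37 × 0.613 L = 3.29 g
boric acid: 16.5 mg/L × 0.613 L = 10.11 mg
ferric chloride hexahydrate: 10.1 µmol/L × 270.3 g/mol × 0.613 L ÷ 1000 = 1.67 mg

thiamine 1.63 mL; monopotassium phosphate 8.83 g; ammonium sulfate 5.84 g; yeast extract 3.29 g; boric acid 10.11 mg; ferric chloride hexahydrate 1.67 mg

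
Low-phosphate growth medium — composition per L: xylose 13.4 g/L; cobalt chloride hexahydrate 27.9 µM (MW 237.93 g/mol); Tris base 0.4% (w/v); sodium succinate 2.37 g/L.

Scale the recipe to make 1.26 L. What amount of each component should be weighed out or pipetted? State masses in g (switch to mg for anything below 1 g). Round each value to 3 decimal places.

xylose 16.884 g; cobalt chloride hexahydrate 8.364 mg; Tris base 5.040 g; sodium succinate 2.986 g

Working volume: 1.26 L.
xylose: 13.4 g/L × 1.26 L = 16.884 g
cobalt chloride hexahydrate: 27.9 µmol/L × 237.93 g/mol × 1.26 L ÷ 1000 = 8.364 mg
Tris base: 0.4% w/v = 4 g/L → 4 × 1.26 L = 5.040 g
sodium succinate: 2.37 g/L × 1.26 L = 2.986 g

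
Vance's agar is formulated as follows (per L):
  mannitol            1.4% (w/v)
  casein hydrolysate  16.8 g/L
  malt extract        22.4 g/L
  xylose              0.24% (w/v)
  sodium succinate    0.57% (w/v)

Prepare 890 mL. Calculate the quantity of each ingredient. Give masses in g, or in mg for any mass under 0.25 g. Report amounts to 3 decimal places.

Scale factor relative to 1 L: 0.89.
mannitol: 1.4% w/v = 14 g/L → 14 × 0.89 L = 12.460 g
casein hydrolysate: 16.8 g/L × 0.89 L = 14.952 g
malt extract: 22.4 g/L × 0.89 L = 19.936 g
xylose: 0.24% w/v = 2.4 g/L → 2.4 × 0.89 L = 2.136 g
sodium succinate: 0.57 g per 100 mL × 890 mL ÷ 100 = 5.073 g

mannitol 12.460 g; casein hydrolysate 14.952 g; malt extract 19.936 g; xylose 2.136 g; sodium succinate 5.073 g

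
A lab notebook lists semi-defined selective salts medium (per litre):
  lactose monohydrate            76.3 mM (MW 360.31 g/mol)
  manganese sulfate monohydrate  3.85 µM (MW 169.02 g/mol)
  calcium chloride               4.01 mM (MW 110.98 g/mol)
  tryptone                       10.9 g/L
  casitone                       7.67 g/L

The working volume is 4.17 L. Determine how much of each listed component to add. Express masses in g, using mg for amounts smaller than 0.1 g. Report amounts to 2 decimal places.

lactose monohydrate 114.64 g; manganese sulfate monohydrate 2.71 mg; calcium chloride 1.86 g; tryptone 45.45 g; casitone 31.98 g

Scale factor relative to 1 L: 4.17.
lactose monohydrate: 76.3 mmol/L × 360.31 g/mol × 4.17 L ÷ 1000 = 114.64 g
manganese sulfate monohydrate: 3.85 µmol/L × 169.02 g/mol × 4.17 L ÷ 1000 = 2.71 mg
calcium chloride: 4.01 mmol/L × 110.98 g/mol × 4.17 L ÷ 1000 = 1.86 g
tryptone: 10.9 g/L × 4.17 L = 45.45 g
casitone: 7.67 g/L × 4.17 L = 31.98 g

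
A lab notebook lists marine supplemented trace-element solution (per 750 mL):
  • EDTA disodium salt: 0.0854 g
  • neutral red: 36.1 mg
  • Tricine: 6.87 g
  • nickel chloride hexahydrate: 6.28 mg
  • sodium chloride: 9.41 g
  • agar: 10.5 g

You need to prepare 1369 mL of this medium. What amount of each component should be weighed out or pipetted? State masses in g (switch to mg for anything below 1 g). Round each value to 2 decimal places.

EDTA disodium salt 155.88 mg; neutral red 65.89 mg; Tricine 12.54 g; nickel chloride hexahydrate 11.46 mg; sodium chloride 17.18 g; agar 19.17 g

Ratio of target to recipe volume: 1369 / 750 = 1.82533.
EDTA disodium salt: 0.0854 g × (1369 mL / 750 mL) = 0.155883 g = 155.88 mg
neutral red: 36.1 mg × (1369 mL / 750 mL) = 65.89 mg
Tricine: 6.87 g × (1369 mL / 750 mL) = 12.54 g
nickel chloride hexahydrate: 6.28 mg × (1369 mL / 750 mL) = 11.46 mg
sodium chloride: 9.41 g × (1369 mL / 750 mL) = 17.18 g
agar: 10.5 g × (1369 mL / 750 mL) = 19.17 g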